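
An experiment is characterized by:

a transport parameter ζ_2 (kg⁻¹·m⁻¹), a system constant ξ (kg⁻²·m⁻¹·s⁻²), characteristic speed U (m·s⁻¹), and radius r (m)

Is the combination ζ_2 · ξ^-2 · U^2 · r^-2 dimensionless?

Sum the exponent of each base dimension across the product:
  M: [ζ_2]_M − 2·[ξ]_M + 2·[U]_M − 2·[r]_M = (-1) − 2·(-2) + 2·(0) − 2·(0) = 3
  L: [ζ_2]_L − 2·[ξ]_L + 2·[U]_L − 2·[r]_L = (-1) − 2·(-1) + 2·(1) − 2·(1) = 1
  T: [ζ_2]_T − 2·[ξ]_T + 2·[U]_T − 2·[r]_T = (0) − 2·(-2) + 2·(-1) − 2·(0) = 2
Net dimensions [M³ L T²] ≠ [1] — not dimensionless.

no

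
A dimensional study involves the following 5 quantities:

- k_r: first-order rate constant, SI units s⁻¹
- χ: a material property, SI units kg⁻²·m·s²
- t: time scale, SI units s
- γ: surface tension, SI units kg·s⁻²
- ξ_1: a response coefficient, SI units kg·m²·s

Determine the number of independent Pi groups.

There are 5 variables and 3 base dimensions (M, L, T).
The dimension matrix has rank 3.
Independent dimensionless groups: 5 − 3 = 2.

2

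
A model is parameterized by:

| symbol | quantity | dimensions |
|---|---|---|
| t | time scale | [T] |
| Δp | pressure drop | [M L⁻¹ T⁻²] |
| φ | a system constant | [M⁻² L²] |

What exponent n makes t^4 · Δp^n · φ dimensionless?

2

Balance the M exponent: (1)·n from Δp, plus 4·(0) + (-2) = -2 from the rest, must sum to zero.
n − 2 = 0, so n = 2.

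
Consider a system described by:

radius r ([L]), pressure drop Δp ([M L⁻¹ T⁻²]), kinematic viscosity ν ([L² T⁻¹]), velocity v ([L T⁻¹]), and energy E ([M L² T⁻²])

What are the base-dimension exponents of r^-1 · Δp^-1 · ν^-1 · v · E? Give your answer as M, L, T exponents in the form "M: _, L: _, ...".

M: 0, L: 1, T: 0

Collect each base-dimension exponent across the product:
  M: −(0) − (1) − (0) + (0) + (1) = 0
  L: −(1) − (-1) − (2) + (1) + (2) = 1
  T: −(0) − (-2) − (-1) + (-1) + (-2) = 0
So the dimensions are [L].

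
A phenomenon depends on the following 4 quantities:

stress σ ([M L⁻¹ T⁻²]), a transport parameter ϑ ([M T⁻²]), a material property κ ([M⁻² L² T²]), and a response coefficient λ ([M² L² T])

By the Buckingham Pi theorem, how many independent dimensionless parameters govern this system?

There are 4 variables and 3 base dimensions (M, L, T).
The dimension matrix has rank 3.
Independent dimensionless groups: 4 − 3 = 1.

1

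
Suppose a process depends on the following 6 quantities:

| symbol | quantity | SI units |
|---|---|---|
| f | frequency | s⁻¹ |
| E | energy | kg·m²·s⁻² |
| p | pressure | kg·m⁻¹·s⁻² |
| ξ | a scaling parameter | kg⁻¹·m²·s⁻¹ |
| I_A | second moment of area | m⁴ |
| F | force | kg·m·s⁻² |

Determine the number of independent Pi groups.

There are 6 variables and 3 base dimensions (M, L, T).
The dimension matrix has rank 3.
Independent dimensionless groups: 6 − 3 = 3.

3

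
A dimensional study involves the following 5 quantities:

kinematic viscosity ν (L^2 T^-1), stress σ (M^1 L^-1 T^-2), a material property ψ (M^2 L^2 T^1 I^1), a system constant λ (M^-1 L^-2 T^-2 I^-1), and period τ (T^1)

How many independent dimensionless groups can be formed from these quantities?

1

There are 5 variables and 4 base dimensions (M, L, T, I).
The dimension matrix has rank 4.
Independent dimensionless groups: 5 − 4 = 1.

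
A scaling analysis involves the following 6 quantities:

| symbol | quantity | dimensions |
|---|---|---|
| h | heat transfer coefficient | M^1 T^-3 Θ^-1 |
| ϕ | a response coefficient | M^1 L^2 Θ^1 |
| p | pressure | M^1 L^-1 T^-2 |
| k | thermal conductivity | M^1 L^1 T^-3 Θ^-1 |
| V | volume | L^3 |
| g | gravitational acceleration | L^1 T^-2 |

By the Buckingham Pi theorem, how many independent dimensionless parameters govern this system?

There are 6 variables and 4 base dimensions (M, L, T, Θ).
The dimension matrix has rank 4.
Independent dimensionless groups: 6 − 4 = 2.

2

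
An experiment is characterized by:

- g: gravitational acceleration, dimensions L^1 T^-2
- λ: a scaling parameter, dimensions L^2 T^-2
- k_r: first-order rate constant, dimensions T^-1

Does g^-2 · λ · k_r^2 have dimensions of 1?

Sum the exponent of each base dimension across the product:
  L: −2·[g]_L + [λ]_L + 2·[k_r]_L = −2·(1) + (2) + 2·(0) = 0
  T: −2·[g]_T + [λ]_T + 2·[k_r]_T = −2·(-2) + (-2) + 2·(-1) = 0
All base exponents vanish — dimensionless.

yes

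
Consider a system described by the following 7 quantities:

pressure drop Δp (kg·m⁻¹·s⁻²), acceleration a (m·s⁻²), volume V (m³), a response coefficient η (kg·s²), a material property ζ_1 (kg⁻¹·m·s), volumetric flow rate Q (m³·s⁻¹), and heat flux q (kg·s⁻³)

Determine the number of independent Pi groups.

There are 7 variables and 3 base dimensions (M, L, T).
The dimension matrix has rank 3.
Independent dimensionless groups: 7 − 3 = 4.

4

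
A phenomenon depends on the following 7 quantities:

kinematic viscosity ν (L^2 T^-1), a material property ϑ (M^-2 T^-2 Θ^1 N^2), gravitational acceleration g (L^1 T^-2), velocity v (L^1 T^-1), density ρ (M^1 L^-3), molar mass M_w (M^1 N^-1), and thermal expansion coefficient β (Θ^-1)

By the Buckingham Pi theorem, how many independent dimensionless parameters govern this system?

There are 7 variables and 5 base dimensions (M, L, T, Θ, N).
The dimension matrix has rank 5.
Independent dimensionless groups: 7 − 5 = 2.

2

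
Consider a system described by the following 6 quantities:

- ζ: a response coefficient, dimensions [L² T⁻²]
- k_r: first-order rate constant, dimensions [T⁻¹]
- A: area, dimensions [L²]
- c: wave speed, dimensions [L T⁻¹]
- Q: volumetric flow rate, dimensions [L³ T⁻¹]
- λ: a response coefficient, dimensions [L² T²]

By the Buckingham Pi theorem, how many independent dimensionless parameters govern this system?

There are 6 variables and 2 base dimensions (L, T).
The dimension matrix has rank 2.
Independent dimensionless groups: 6 − 2 = 4.

4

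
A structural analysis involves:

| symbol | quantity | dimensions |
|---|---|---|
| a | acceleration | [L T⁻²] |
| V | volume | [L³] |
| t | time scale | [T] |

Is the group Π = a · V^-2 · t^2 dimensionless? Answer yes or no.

no

Sum the exponent of each base dimension across the product:
  L: [a]_L − 2·[V]_L + 2·[t]_L = (1) − 2·(3) + 2·(0) = -5
  T: [a]_T − 2·[V]_T + 2·[t]_T = (-2) − 2·(0) + 2·(1) = 0
Net dimensions [L⁻⁵] ≠ [1] — not dimensionless.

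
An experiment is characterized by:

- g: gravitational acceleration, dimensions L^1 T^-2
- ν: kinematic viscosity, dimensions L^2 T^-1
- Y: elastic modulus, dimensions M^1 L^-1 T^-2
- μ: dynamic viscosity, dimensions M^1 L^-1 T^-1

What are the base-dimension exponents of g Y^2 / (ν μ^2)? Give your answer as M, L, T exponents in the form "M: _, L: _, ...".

Collect each base-dimension exponent across the product:
  M: (0) − (0) + 2·(1) − 2·(1) = 0
  L: (1) − (2) + 2·(-1) − 2·(-1) = -1
  T: (-2) − (-1) + 2·(-2) − 2·(-1) = -3
So the dimensions are [L⁻¹ T⁻³].

M: 0, L: -1, T: -3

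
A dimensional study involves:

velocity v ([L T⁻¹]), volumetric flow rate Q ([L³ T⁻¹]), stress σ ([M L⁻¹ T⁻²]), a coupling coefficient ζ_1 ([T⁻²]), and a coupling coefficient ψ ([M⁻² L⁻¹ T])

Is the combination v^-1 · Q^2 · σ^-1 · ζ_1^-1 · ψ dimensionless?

Sum the exponent of each base dimension across the product:
  M: −[v]_M + 2·[Q]_M − [σ]_M − [ζ_1]_M + [ψ]_M = −(0) + 2·(0) − (1) − (0) + (-2) = -3
  L: −[v]_L + 2·[Q]_L − [σ]_L − [ζ_1]_L + [ψ]_L = −(1) + 2·(3) − (-1) − (0) + (-1) = 5
  T: −[v]_T + 2·[Q]_T − [σ]_T − [ζ_1]_T + [ψ]_T = −(-1) + 2·(-1) − (-2) − (-2) + (1) = 4
Net dimensions [M⁻³ L⁵ T⁴] ≠ [1] — not dimensionless.

no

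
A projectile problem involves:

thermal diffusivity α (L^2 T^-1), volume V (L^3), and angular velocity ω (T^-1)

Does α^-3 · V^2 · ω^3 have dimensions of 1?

Sum the exponent of each base dimension across the product:
  L: −3·[α]_L + 2·[V]_L + 3·[ω]_L = −3·(2) + 2·(3) + 3·(0) = 0
  T: −3·[α]_T + 2·[V]_T + 3·[ω]_T = −3·(-1) + 2·(0) + 3·(-1) = 0
All base exponents vanish — dimensionless.

yes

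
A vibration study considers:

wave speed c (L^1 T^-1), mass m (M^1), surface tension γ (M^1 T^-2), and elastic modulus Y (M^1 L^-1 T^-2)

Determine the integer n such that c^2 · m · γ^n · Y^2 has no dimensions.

-3

Balance the M exponent: (1)·n from γ, plus 2·(0) + (1) + 2·(1) = 3 from the rest, must sum to zero.
n + 3 = 0, so n = -3.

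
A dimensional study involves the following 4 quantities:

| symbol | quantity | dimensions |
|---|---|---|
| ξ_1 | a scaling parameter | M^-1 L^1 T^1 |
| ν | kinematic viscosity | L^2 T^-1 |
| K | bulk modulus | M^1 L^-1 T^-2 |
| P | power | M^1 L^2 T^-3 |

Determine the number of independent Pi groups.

1

There are 4 variables and 3 base dimensions (M, L, T).
The dimension matrix has rank 3.
Independent dimensionless groups: 4 − 3 = 1.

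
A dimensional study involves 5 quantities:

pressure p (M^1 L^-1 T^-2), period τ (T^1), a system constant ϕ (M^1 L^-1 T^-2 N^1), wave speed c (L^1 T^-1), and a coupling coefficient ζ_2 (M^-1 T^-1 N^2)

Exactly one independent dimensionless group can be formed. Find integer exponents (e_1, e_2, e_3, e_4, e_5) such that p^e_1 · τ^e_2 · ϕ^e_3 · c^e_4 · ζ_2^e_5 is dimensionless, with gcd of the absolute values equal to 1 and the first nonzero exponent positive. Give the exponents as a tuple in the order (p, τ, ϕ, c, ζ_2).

M: e_1·(1) + e_2·(0) + e_3·(1) + e_4·(0) + e_5·(-1) = 0
L: e_1·(-1) + e_2·(0) + e_3·(-1) + e_4·(1) + e_5·(0) = 0
T: e_1·(-2) + e_2·(1) + e_3·(-2) + e_4·(-1) + e_5·(-1) = 0
N: e_1·(0) + e_2·(0) + e_3·(1) + e_4·(0) + e_5·(2) = 0
Solving this homogeneous linear system for the smallest-integer solution (first nonzero entry positive) gives (3, 4, -2, 1, 1).

(3, 4, -2, 1, 1)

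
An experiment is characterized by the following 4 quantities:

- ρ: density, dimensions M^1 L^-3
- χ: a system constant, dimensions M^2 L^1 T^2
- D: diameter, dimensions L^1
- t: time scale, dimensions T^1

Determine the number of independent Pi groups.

There are 4 variables and 3 base dimensions (M, L, T).
The dimension matrix has rank 3.
Independent dimensionless groups: 4 − 3 = 1.

1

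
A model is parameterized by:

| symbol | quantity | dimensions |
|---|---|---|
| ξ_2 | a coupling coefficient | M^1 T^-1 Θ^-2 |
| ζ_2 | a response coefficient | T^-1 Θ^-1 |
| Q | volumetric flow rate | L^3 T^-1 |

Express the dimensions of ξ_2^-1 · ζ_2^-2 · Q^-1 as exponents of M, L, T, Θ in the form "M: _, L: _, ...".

Collect each base-dimension exponent across the product:
  M: −(1) − 2·(0) − (0) = -1
  L: −(0) − 2·(0) − (3) = -3
  T: −(-1) − 2·(-1) − (-1) = 4
  Θ: −(-2) − 2·(-1) − (0) = 4
So the dimensions are [M⁻¹ L⁻³ T⁴ Θ⁴].

M: -1, L: -3, T: 4, Θ: 4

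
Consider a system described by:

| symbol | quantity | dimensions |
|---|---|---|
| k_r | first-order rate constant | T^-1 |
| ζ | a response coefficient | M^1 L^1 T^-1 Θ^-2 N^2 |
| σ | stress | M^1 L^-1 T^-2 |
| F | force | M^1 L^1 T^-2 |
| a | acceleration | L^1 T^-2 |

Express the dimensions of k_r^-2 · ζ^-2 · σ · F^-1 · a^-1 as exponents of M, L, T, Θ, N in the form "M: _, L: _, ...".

M: -2, L: -5, T: 6, Θ: 4, N: -4

Collect each base-dimension exponent across the product:
  M: −2·(0) − 2·(1) + (1) − (1) − (0) = -2
  L: −2·(0) − 2·(1) + (-1) − (1) − (1) = -5
  T: −2·(-1) − 2·(-1) + (-2) − (-2) − (-2) = 6
  Θ: −2·(0) − 2·(-2) + (0) − (0) − (0) = 4
  N: −2·(0) − 2·(2) + (0) − (0) − (0) = -4
So the dimensions are [M⁻² L⁻⁵ T⁶ Θ⁴ N⁻⁴].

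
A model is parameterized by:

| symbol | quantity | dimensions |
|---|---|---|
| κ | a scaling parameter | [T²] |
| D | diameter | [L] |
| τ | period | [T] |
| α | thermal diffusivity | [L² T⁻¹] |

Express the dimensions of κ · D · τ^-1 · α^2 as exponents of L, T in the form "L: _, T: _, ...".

Collect each base-dimension exponent across the product:
  L: (0) + (1) − (0) + 2·(2) = 5
  T: (2) + (0) − (1) + 2·(-1) = -1
So the dimensions are [L⁵ T⁻¹].

L: 5, T: -1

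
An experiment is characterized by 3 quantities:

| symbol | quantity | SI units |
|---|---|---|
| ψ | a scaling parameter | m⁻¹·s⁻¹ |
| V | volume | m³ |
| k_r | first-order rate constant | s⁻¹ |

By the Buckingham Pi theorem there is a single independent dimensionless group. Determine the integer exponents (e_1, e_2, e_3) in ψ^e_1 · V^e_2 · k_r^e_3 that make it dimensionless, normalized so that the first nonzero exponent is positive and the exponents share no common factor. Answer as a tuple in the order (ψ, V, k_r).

L: e_1·(-1) + e_2·(3) + e_3·(0) = 0
T: e_1·(-1) + e_2·(0) + e_3·(-1) = 0
Solving this homogeneous linear system for the smallest-integer solution (first nonzero entry positive) gives (3, 1, -3).

(3, 1, -3)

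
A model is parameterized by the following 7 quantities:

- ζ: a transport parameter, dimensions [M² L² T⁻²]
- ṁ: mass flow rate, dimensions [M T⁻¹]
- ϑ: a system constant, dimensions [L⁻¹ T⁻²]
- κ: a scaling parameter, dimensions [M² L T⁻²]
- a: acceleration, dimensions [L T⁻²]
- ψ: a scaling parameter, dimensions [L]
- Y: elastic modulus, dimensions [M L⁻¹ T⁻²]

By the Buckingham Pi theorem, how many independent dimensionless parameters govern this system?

There are 7 variables and 3 base dimensions (M, L, T).
The dimension matrix has rank 3.
Independent dimensionless groups: 7 − 3 = 4.

4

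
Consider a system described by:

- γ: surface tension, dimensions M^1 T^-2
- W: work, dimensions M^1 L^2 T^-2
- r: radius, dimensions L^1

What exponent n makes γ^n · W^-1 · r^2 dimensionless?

1

Balance the M exponent: (1)·n from γ, plus −(1) + 2·(0) = -1 from the rest, must sum to zero.
n − 1 = 0, so n = 1.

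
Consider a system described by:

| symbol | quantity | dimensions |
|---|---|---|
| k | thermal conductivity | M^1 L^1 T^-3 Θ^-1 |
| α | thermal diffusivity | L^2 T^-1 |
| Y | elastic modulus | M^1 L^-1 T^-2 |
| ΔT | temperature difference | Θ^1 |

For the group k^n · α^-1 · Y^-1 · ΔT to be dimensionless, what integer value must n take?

Balance the M exponent: (1)·n from k, plus −(0) − (1) + (0) = -1 from the rest, must sum to zero.
n − 1 = 0, so n = 1.

1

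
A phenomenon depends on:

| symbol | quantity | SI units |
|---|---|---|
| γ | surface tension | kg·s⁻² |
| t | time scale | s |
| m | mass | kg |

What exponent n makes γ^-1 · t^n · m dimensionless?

Balance the T exponent: (1)·n from t, plus −(-2) + (0) = 2 from the rest, must sum to zero.
n + 2 = 0, so n = -2.

-2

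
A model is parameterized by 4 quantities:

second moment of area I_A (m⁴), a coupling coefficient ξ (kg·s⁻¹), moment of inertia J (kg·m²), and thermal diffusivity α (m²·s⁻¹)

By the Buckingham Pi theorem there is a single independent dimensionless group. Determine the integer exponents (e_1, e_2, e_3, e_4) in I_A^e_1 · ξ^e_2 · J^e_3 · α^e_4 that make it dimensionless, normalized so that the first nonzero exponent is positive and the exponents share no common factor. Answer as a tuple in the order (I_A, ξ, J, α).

(1, 1, -1, -1)

M: e_1·(0) + e_2·(1) + e_3·(1) + e_4·(0) = 0
L: e_1·(4) + e_2·(0) + e_3·(2) + e_4·(2) = 0
T: e_1·(0) + e_2·(-1) + e_3·(0) + e_4·(-1) = 0
Solving this homogeneous linear system for the smallest-integer solution (first nonzero entry positive) gives (1, 1, -1, -1).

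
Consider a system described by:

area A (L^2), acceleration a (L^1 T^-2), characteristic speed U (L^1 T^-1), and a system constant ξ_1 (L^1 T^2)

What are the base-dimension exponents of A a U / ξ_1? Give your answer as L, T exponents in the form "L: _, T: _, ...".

L: 3, T: -5

Collect each base-dimension exponent across the product:
  L: (2) + (1) + (1) − (1) = 3
  T: (0) + (-2) + (-1) − (2) = -5
So the dimensions are [L³ T⁻⁵].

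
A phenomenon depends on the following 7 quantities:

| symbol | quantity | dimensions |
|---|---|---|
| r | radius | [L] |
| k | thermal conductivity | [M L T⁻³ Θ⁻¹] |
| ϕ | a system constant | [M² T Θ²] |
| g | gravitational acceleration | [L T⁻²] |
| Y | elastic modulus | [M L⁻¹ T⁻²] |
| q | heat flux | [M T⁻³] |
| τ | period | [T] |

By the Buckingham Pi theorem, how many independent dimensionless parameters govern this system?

There are 7 variables and 4 base dimensions (M, L, T, Θ).
The dimension matrix has rank 4.
Independent dimensionless groups: 7 − 4 = 3.

3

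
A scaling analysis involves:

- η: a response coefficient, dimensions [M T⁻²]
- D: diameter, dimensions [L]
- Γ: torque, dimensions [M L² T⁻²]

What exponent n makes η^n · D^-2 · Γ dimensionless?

Balance the M exponent: (1)·n from η, plus −2·(0) + (1) = 1 from the rest, must sum to zero.
n + 1 = 0, so n = -1.

-1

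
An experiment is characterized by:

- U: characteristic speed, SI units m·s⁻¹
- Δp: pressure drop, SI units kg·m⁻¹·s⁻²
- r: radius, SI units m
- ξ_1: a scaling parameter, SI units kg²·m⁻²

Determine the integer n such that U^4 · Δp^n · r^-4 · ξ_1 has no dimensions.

-2

Balance the M exponent: (1)·n from Δp, plus 4·(0) − 4·(0) + (2) = 2 from the rest, must sum to zero.
n + 2 = 0, so n = -2.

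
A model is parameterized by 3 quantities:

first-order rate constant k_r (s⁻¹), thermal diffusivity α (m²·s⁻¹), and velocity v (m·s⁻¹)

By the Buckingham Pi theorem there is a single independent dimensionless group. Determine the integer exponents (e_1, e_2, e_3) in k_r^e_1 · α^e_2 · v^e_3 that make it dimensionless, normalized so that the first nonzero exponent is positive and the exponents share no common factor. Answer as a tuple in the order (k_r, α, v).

(1, 1, -2)

L: e_1·(0) + e_2·(2) + e_3·(1) = 0
T: e_1·(-1) + e_2·(-1) + e_3·(-1) = 0
Solving this homogeneous linear system for the smallest-integer solution (first nonzero entry positive) gives (1, 1, -2).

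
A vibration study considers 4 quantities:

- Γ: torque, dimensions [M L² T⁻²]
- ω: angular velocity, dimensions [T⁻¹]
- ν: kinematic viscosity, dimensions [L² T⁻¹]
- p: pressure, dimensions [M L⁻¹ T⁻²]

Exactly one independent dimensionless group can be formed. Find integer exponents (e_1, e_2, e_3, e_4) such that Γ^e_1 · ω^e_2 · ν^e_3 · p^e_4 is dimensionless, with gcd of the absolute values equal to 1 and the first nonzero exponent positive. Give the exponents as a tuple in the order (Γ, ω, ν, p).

(2, 3, -3, -2)

M: e_1·(1) + e_2·(0) + e_3·(0) + e_4·(1) = 0
L: e_1·(2) + e_2·(0) + e_3·(2) + e_4·(-1) = 0
T: e_1·(-2) + e_2·(-1) + e_3·(-1) + e_4·(-2) = 0
Solving this homogeneous linear system for the smallest-integer solution (first nonzero entry positive) gives (2, 3, -3, -2).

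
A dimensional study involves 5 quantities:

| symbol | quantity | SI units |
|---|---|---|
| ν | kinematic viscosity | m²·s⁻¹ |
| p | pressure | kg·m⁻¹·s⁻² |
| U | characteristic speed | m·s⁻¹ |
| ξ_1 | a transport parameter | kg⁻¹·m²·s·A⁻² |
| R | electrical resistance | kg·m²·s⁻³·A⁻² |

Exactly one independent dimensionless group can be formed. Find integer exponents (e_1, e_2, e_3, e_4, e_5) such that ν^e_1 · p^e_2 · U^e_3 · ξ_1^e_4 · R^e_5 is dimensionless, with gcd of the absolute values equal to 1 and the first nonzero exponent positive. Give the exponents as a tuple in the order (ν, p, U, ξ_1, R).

M: e_1·(0) + e_2·(1) + e_3·(0) + e_4·(-1) + e_5·(1) = 0
L: e_1·(2) + e_2·(-1) + e_3·(1) + e_4·(2) + e_5·(2) = 0
T: e_1·(-1) + e_2·(-2) + e_3·(-1) + e_4·(1) + e_5·(-3) = 0
I: e_1·(0) + e_2·(0) + e_3·(0) + e_4·(-2) + e_5·(-2) = 0
Solving this homogeneous linear system for the smallest-integer solution (first nonzero entry positive) gives (2, 2, -2, 1, -1).

(2, 2, -2, 1, -1)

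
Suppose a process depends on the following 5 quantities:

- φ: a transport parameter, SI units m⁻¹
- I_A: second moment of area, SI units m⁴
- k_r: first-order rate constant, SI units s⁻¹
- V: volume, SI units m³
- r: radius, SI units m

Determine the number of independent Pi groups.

There are 5 variables and 2 base dimensions (L, T).
The dimension matrix has rank 2.
Independent dimensionless groups: 5 − 2 = 3.

3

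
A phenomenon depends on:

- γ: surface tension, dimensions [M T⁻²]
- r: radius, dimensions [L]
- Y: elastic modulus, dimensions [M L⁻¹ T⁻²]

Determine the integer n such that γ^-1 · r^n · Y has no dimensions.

1

Balance the L exponent: (1)·n from r, plus −(0) + (-1) = -1 from the rest, must sum to zero.
n − 1 = 0, so n = 1.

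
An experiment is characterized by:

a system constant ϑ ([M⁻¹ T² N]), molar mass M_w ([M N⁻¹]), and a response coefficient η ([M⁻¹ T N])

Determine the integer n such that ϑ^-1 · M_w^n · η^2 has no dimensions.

1

Balance the M exponent: (1)·n from M_w, plus −(-1) + 2·(-1) = -1 from the rest, must sum to zero.
n − 1 = 0, so n = 1.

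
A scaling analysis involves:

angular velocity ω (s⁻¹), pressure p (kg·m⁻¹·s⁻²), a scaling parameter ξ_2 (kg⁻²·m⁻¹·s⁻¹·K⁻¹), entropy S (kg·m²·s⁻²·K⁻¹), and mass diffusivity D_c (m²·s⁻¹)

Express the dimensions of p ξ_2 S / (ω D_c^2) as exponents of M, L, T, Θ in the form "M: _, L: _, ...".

Collect each base-dimension exponent across the product:
  M: −(0) + (1) + (-2) + (1) − 2·(0) = 0
  L: −(0) + (-1) + (-1) + (2) − 2·(2) = -4
  T: −(-1) + (-2) + (-1) + (-2) − 2·(-1) = -2
  Θ: −(0) + (0) + (-1) + (-1) − 2·(0) = -2
So the dimensions are [L⁻⁴ T⁻² Θ⁻²].

M: 0, L: -4, T: -2, Θ: -2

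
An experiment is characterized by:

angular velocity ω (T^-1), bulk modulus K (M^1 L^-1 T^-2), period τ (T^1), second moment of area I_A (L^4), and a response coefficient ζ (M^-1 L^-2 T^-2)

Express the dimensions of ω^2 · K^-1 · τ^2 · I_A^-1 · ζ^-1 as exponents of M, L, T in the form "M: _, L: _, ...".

M: 0, L: -1, T: 4

Collect each base-dimension exponent across the product:
  M: 2·(0) − (1) + 2·(0) − (0) − (-1) = 0
  L: 2·(0) − (-1) + 2·(0) − (4) − (-2) = -1
  T: 2·(-1) − (-2) + 2·(1) − (0) − (-2) = 4
So the dimensions are [L⁻¹ T⁴].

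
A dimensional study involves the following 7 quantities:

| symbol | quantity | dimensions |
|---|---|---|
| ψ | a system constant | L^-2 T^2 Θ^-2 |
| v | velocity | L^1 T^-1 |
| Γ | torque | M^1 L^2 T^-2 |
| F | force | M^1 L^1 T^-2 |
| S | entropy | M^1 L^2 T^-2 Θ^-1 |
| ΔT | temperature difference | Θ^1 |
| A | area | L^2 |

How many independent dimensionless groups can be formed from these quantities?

There are 7 variables and 4 base dimensions (M, L, T, Θ).
The dimension matrix has rank 4.
Independent dimensionless groups: 7 − 4 = 3.

3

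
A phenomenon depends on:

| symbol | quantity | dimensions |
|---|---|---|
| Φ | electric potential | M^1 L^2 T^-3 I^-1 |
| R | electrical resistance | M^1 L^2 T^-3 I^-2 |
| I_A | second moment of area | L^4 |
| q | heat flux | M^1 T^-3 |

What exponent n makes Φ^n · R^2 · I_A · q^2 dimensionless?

Balance the M exponent: (1)·n from Φ, plus 2·(1) + (0) + 2·(1) = 4 from the rest, must sum to zero.
n + 4 = 0, so n = -4.

-4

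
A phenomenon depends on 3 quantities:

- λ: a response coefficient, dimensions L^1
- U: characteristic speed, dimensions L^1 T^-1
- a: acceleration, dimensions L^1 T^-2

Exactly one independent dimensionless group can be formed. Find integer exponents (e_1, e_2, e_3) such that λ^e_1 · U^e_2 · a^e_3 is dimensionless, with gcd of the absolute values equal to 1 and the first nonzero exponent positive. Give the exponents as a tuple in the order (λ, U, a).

L: e_1·(1) + e_2·(1) + e_3·(1) = 0
T: e_1·(0) + e_2·(-1) + e_3·(-2) = 0
Solving this homogeneous linear system for the smallest-integer solution (first nonzero entry positive) gives (1, -2, 1).

(1, -2, 1)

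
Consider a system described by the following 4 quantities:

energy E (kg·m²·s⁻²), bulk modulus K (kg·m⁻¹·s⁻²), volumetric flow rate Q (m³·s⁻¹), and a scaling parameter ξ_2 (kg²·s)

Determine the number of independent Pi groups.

There are 4 variables and 3 base dimensions (M, L, T).
The dimension matrix has rank 3.
Independent dimensionless groups: 4 − 3 = 1.

1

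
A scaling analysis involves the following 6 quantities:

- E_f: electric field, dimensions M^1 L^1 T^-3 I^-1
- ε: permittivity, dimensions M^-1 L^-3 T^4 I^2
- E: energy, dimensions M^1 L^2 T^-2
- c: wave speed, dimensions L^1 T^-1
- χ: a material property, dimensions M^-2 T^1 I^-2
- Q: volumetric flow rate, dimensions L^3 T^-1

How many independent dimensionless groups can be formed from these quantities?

There are 6 variables and 4 base dimensions (M, L, T, I).
The dimension matrix has rank 4.
Independent dimensionless groups: 6 − 4 = 2.

2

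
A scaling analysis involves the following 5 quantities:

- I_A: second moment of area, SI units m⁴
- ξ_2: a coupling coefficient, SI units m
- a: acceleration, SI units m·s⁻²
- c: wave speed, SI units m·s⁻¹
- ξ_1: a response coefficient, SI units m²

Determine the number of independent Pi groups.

3

There are 5 variables and 2 base dimensions (L, T).
The dimension matrix has rank 2.
Independent dimensionless groups: 5 − 2 = 3.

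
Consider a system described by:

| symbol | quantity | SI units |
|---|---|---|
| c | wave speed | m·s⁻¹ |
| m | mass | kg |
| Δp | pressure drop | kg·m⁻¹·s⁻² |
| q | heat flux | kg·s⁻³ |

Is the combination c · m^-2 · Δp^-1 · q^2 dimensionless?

no

Sum the exponent of each base dimension across the product:
  M: [c]_M − 2·[m]_M − [Δp]_M + 2·[q]_M = (0) − 2·(1) − (1) + 2·(1) = -1
  L: [c]_L − 2·[m]_L − [Δp]_L + 2·[q]_L = (1) − 2·(0) − (-1) + 2·(0) = 2
  T: [c]_T − 2·[m]_T − [Δp]_T + 2·[q]_T = (-1) − 2·(0) − (-2) + 2·(-3) = -5
Net dimensions [M⁻¹ L² T⁻⁵] ≠ [1] — not dimensionless.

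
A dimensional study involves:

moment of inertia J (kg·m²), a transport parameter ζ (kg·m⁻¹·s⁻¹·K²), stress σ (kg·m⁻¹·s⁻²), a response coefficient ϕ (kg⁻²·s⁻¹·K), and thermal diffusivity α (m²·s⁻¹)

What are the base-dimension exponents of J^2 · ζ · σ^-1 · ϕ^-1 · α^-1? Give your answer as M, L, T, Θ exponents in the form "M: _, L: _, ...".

M: 4, L: 2, T: 3, Θ: 1

Collect each base-dimension exponent across the product:
  M: 2·(1) + (1) − (1) − (-2) − (0) = 4
  L: 2·(2) + (-1) − (-1) − (0) − (2) = 2
  T: 2·(0) + (-1) − (-2) − (-1) − (-1) = 3
  Θ: 2·(0) + (2) − (0) − (1) − (0) = 1
So the dimensions are [M⁴ L² T³ Θ].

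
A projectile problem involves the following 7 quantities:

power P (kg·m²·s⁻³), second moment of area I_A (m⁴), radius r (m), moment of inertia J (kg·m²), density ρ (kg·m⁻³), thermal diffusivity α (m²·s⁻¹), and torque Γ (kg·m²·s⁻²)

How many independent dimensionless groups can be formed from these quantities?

4

There are 7 variables and 3 base dimensions (M, L, T).
The dimension matrix has rank 3.
Independent dimensionless groups: 7 − 3 = 4.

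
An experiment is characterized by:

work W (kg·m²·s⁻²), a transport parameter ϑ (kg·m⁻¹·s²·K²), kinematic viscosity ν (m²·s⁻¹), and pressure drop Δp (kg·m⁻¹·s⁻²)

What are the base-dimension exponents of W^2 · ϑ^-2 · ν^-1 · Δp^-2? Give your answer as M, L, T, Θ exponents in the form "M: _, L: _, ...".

M: -2, L: 6, T: -3, Θ: -4

Collect each base-dimension exponent across the product:
  M: 2·(1) − 2·(1) − (0) − 2·(1) = -2
  L: 2·(2) − 2·(-1) − (2) − 2·(-1) = 6
  T: 2·(-2) − 2·(2) − (-1) − 2·(-2) = -3
  Θ: 2·(0) − 2·(2) − (0) − 2·(0) = -4
So the dimensions are [M⁻² L⁶ T⁻³ Θ⁻⁴].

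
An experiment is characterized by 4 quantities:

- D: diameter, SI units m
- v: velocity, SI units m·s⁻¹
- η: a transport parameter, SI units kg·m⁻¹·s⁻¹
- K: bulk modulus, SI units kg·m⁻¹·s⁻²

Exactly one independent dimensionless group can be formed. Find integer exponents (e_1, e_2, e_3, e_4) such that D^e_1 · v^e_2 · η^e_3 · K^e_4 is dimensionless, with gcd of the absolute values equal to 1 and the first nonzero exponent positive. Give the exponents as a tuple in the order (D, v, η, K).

M: e_1·(0) + e_2·(0) + e_3·(1) + e_4·(1) = 0
L: e_1·(1) + e_2·(1) + e_3·(-1) + e_4·(-1) = 0
T: e_1·(0) + e_2·(-1) + e_3·(-1) + e_4·(-2) = 0
Solving this homogeneous linear system for the smallest-integer solution (first nonzero entry positive) gives (1, -1, -1, 1).

(1, -1, -1, 1)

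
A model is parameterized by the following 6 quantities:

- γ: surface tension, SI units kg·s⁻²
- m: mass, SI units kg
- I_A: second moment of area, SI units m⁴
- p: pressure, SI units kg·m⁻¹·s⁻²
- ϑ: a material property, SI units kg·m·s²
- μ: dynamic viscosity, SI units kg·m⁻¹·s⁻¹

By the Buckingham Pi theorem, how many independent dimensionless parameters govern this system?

3

There are 6 variables and 3 base dimensions (M, L, T).
The dimension matrix has rank 3.
Independent dimensionless groups: 6 − 3 = 3.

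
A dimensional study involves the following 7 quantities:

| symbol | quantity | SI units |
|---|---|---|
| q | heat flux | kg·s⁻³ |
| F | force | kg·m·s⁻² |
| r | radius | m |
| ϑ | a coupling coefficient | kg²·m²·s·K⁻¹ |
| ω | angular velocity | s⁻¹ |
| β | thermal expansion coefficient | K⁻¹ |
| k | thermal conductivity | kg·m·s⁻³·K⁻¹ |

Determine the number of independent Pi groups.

There are 7 variables and 4 base dimensions (M, L, T, Θ).
The dimension matrix has rank 4.
Independent dimensionless groups: 7 − 4 = 3.

3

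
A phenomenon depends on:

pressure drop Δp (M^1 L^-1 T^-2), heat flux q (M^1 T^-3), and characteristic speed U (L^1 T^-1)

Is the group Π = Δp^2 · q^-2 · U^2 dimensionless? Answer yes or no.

yes

Sum the exponent of each base dimension across the product:
  M: 2·[Δp]_M − 2·[q]_M + 2·[U]_M = 2·(1) − 2·(1) + 2·(0) = 0
  L: 2·[Δp]_L − 2·[q]_L + 2·[U]_L = 2·(-1) − 2·(0) + 2·(1) = 0
  T: 2·[Δp]_T − 2·[q]_T + 2·[U]_T = 2·(-2) − 2·(-3) + 2·(-1) = 0
  Θ: 2·[Δp]_Θ − 2·[q]_Θ + 2·[U]_Θ = 2·(0) − 2·(0) + 2·(0) = 0
All base exponents vanish — dimensionless.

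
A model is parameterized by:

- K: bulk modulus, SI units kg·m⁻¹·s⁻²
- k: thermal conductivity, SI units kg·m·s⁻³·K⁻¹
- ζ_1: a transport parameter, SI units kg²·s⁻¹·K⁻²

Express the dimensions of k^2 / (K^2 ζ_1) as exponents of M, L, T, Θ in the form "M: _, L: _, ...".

Collect each base-dimension exponent across the product:
  M: −2·(1) + 2·(1) − (2) = -2
  L: −2·(-1) + 2·(1) − (0) = 4
  T: −2·(-2) + 2·(-3) − (-1) = -1
  Θ: −2·(0) + 2·(-1) − (-2) = 0
So the dimensions are [M⁻² L⁴ T⁻¹].

M: -2, L: 4, T: -1, Θ: 0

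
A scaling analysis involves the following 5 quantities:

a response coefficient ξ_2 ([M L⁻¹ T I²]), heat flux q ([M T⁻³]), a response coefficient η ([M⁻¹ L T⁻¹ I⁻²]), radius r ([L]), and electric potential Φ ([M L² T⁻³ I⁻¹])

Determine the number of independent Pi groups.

There are 5 variables and 4 base dimensions (M, L, T, I).
The dimension matrix has rank 4.
Independent dimensionless groups: 5 − 4 = 1.

1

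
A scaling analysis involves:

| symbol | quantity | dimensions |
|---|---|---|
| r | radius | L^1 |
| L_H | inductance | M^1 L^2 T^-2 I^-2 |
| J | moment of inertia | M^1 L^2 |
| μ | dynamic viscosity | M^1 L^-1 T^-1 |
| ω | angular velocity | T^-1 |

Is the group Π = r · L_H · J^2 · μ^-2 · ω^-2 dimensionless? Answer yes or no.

Sum the exponent of each base dimension across the product:
  M: [r]_M + [L_H]_M + 2·[J]_M − 2·[μ]_M − 2·[ω]_M = (0) + (1) + 2·(1) − 2·(1) − 2·(0) = 1
  L: [r]_L + [L_H]_L + 2·[J]_L − 2·[μ]_L − 2·[ω]_L = (1) + (2) + 2·(2) − 2·(-1) − 2·(0) = 9
  T: [r]_T + [L_H]_T + 2·[J]_T − 2·[μ]_T − 2·[ω]_T = (0) + (-2) + 2·(0) − 2·(-1) − 2·(-1) = 2
  I: [r]_I + [L_H]_I + 2·[J]_I − 2·[μ]_I − 2·[ω]_I = (0) + (-2) + 2·(0) − 2·(0) − 2·(0) = -2
Net dimensions [M L⁹ T² I⁻²] ≠ [1] — not dimensionless.

no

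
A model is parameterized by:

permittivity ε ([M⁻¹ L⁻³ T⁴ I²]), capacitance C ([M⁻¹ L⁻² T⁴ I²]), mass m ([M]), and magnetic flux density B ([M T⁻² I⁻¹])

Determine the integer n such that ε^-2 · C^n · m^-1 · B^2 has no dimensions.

3

Balance the M exponent: (-1)·n from C, plus −2·(-1) − (1) + 2·(1) = 3 from the rest, must sum to zero.
−n + 3 = 0, so n = 3.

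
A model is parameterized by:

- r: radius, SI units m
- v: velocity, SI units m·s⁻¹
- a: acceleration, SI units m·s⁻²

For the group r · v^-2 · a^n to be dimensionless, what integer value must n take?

1

Balance the L exponent: (1)·n from a, plus (1) − 2·(1) = -1 from the rest, must sum to zero.
n − 1 = 0, so n = 1.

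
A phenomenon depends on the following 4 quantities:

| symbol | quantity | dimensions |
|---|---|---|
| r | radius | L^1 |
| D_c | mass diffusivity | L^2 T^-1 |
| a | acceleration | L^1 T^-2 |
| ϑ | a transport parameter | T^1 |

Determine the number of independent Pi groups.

There are 4 variables and 2 base dimensions (L, T).
The dimension matrix has rank 2.
Independent dimensionless groups: 4 − 2 = 2.

2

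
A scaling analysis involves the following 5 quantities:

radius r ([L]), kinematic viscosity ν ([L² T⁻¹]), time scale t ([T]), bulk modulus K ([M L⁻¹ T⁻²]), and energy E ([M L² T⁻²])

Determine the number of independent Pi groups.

2

There are 5 variables and 3 base dimensions (M, L, T).
The dimension matrix has rank 3.
Independent dimensionless groups: 5 − 3 = 2.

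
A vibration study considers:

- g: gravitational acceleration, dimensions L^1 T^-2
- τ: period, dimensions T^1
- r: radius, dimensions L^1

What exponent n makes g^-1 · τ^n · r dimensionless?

-2

Balance the T exponent: (1)·n from τ, plus −(-2) + (0) = 2 from the rest, must sum to zero.
n + 2 = 0, so n = -2.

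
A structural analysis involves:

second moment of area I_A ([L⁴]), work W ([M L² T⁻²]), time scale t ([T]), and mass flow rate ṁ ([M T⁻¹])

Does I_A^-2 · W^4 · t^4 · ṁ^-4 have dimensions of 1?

Sum the exponent of each base dimension across the product:
  M: −2·[I_A]_M + 4·[W]_M + 4·[t]_M − 4·[ṁ]_M = −2·(0) + 4·(1) + 4·(0) − 4·(1) = 0
  L: −2·[I_A]_L + 4·[W]_L + 4·[t]_L − 4·[ṁ]_L = −2·(4) + 4·(2) + 4·(0) − 4·(0) = 0
  T: −2·[I_A]_T + 4·[W]_T + 4·[t]_T − 4·[ṁ]_T = −2·(0) + 4·(-2) + 4·(1) − 4·(-1) = 0
All base exponents vanish — dimensionless.

yes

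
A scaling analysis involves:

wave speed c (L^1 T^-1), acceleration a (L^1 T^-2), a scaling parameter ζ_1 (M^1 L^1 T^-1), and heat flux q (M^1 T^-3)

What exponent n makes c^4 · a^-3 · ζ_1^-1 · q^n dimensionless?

Balance the M exponent: (1)·n from q, plus 4·(0) − 3·(0) − (1) = -1 from the rest, must sum to zero.
n − 1 = 0, so n = 1.

1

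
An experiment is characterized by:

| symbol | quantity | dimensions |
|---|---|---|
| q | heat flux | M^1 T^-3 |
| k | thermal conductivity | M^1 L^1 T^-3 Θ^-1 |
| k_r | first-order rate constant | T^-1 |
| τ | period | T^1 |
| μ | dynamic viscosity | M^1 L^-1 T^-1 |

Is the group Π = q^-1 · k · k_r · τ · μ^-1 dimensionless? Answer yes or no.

Sum the exponent of each base dimension across the product:
  M: −[q]_M + [k]_M + [k_r]_M + [τ]_M − [μ]_M = −(1) + (1) + (0) + (0) − (1) = -1
  L: −[q]_L + [k]_L + [k_r]_L + [τ]_L − [μ]_L = −(0) + (1) + (0) + (0) − (-1) = 2
  T: −[q]_T + [k]_T + [k_r]_T + [τ]_T − [μ]_T = −(-3) + (-3) + (-1) + (1) − (-1) = 1
  Θ: −[q]_Θ + [k]_Θ + [k_r]_Θ + [τ]_Θ − [μ]_Θ = −(0) + (-1) + (0) + (0) − (0) = -1
Net dimensions [M⁻¹ L² T Θ⁻¹] ≠ [1] — not dimensionless.

no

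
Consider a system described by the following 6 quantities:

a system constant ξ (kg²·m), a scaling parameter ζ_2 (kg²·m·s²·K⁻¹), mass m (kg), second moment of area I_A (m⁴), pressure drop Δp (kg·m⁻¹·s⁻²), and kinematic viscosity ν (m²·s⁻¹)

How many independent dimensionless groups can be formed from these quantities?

There are 6 variables and 4 base dimensions (M, L, T, Θ).
The dimension matrix has rank 4.
Independent dimensionless groups: 6 − 4 = 2.

2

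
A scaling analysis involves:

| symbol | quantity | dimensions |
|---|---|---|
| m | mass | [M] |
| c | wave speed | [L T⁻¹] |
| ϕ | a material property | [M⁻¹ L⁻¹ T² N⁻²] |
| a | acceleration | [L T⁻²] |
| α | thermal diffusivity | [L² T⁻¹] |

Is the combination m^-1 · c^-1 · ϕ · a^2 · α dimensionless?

no

Sum the exponent of each base dimension across the product:
  M: −[m]_M − [c]_M + [ϕ]_M + 2·[a]_M + [α]_M = −(1) − (0) + (-1) + 2·(0) + (0) = -2
  L: −[m]_L − [c]_L + [ϕ]_L + 2·[a]_L + [α]_L = −(0) − (1) + (-1) + 2·(1) + (2) = 2
  T: −[m]_T − [c]_T + [ϕ]_T + 2·[a]_T + [α]_T = −(0) − (-1) + (2) + 2·(-2) + (-1) = -2
  N: −[m]_N − [c]_N + [ϕ]_N + 2·[a]_N + [α]_N = −(0) − (0) + (-2) + 2·(0) + (0) = -2
Net dimensions [M⁻² L² T⁻² N⁻²] ≠ [1] — not dimensionless.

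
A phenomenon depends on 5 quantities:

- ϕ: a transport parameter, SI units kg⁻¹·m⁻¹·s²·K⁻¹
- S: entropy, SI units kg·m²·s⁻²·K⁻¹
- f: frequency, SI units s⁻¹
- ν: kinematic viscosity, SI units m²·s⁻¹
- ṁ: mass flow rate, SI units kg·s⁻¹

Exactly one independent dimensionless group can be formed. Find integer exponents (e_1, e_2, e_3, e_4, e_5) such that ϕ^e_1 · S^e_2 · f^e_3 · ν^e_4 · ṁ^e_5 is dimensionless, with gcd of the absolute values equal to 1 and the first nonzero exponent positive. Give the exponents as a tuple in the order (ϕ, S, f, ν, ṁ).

M: e_1·(-1) + e_2·(1) + e_3·(0) + e_4·(0) + e_5·(1) = 0
L: e_1·(-1) + e_2·(2) + e_3·(0) + e_4·(2) + e_5·(0) = 0
T: e_1·(2) + e_2·(-2) + e_3·(-1) + e_4·(-1) + e_5·(-1) = 0
Θ: e_1·(-1) + e_2·(-1) + e_3·(0) + e_4·(0) + e_5·(0) = 0
Solving this homogeneous linear system for the smallest-integer solution (first nonzero entry positive) gives (2, -2, 1, 3, 4).

(2, -2, 1, 3, 4)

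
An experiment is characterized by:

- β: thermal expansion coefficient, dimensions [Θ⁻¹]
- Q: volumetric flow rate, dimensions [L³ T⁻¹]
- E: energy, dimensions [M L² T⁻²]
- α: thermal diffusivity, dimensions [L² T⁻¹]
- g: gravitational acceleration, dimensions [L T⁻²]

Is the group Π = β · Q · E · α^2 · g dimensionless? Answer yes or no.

no

Sum the exponent of each base dimension across the product:
  M: [β]_M + [Q]_M + [E]_M + 2·[α]_M + [g]_M = (0) + (0) + (1) + 2·(0) + (0) = 1
  L: [β]_L + [Q]_L + [E]_L + 2·[α]_L + [g]_L = (0) + (3) + (2) + 2·(2) + (1) = 10
  T: [β]_T + [Q]_T + [E]_T + 2·[α]_T + [g]_T = (0) + (-1) + (-2) + 2·(-1) + (-2) = -7
  Θ: [β]_Θ + [Q]_Θ + [E]_Θ + 2·[α]_Θ + [g]_Θ = (-1) + (0) + (0) + 2·(0) + (0) = -1
Net dimensions [M L¹⁰ T⁻⁷ Θ⁻¹] ≠ [1] — not dimensionless.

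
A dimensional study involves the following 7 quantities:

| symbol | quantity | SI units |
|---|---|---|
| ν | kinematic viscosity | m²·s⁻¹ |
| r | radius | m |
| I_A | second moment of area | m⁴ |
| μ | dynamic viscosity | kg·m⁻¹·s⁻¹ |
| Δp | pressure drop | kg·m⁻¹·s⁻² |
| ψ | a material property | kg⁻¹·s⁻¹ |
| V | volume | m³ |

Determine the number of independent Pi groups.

There are 7 variables and 3 base dimensions (M, L, T).
The dimension matrix has rank 3.
Independent dimensionless groups: 7 − 3 = 4.

4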